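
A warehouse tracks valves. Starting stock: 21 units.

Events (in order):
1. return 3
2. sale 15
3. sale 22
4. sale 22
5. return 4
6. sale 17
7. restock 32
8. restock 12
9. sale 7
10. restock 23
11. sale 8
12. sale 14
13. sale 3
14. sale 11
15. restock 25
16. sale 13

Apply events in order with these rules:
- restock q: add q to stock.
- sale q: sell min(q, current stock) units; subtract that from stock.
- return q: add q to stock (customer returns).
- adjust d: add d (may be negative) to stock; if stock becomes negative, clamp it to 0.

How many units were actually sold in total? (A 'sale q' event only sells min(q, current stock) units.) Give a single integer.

Answer: 84

Derivation:
Processing events:
Start: stock = 21
  Event 1 (return 3): 21 + 3 = 24
  Event 2 (sale 15): sell min(15,24)=15. stock: 24 - 15 = 9. total_sold = 15
  Event 3 (sale 22): sell min(22,9)=9. stock: 9 - 9 = 0. total_sold = 24
  Event 4 (sale 22): sell min(22,0)=0. stock: 0 - 0 = 0. total_sold = 24
  Event 5 (return 4): 0 + 4 = 4
  Event 6 (sale 17): sell min(17,4)=4. stock: 4 - 4 = 0. total_sold = 28
  Event 7 (restock 32): 0 + 32 = 32
  Event 8 (restock 12): 32 + 12 = 44
  Event 9 (sale 7): sell min(7,44)=7. stock: 44 - 7 = 37. total_sold = 35
  Event 10 (restock 23): 37 + 23 = 60
  Event 11 (sale 8): sell min(8,60)=8. stock: 60 - 8 = 52. total_sold = 43
  Event 12 (sale 14): sell min(14,52)=14. stock: 52 - 14 = 38. total_sold = 57
  Event 13 (sale 3): sell min(3,38)=3. stock: 38 - 3 = 35. total_sold = 60
  Event 14 (sale 11): sell min(11,35)=11. stock: 35 - 11 = 24. total_sold = 71
  Event 15 (restock 25): 24 + 25 = 49
  Event 16 (sale 13): sell min(13,49)=13. stock: 49 - 13 = 36. total_sold = 84
Final: stock = 36, total_sold = 84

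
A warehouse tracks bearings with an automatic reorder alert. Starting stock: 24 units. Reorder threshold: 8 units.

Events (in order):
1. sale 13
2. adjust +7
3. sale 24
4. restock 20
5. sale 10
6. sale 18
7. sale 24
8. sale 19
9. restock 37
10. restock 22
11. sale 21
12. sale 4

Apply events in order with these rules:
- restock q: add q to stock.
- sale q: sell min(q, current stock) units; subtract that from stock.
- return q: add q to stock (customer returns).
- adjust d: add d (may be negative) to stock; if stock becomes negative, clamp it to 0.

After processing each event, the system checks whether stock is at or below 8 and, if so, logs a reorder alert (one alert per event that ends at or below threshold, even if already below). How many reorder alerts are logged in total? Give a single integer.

Answer: 4

Derivation:
Processing events:
Start: stock = 24
  Event 1 (sale 13): sell min(13,24)=13. stock: 24 - 13 = 11. total_sold = 13
  Event 2 (adjust +7): 11 + 7 = 18
  Event 3 (sale 24): sell min(24,18)=18. stock: 18 - 18 = 0. total_sold = 31
  Event 4 (restock 20): 0 + 20 = 20
  Event 5 (sale 10): sell min(10,20)=10. stock: 20 - 10 = 10. total_sold = 41
  Event 6 (sale 18): sell min(18,10)=10. stock: 10 - 10 = 0. total_sold = 51
  Event 7 (sale 24): sell min(24,0)=0. stock: 0 - 0 = 0. total_sold = 51
  Event 8 (sale 19): sell min(19,0)=0. stock: 0 - 0 = 0. total_sold = 51
  Event 9 (restock 37): 0 + 37 = 37
  Event 10 (restock 22): 37 + 22 = 59
  Event 11 (sale 21): sell min(21,59)=21. stock: 59 - 21 = 38. total_sold = 72
  Event 12 (sale 4): sell min(4,38)=4. stock: 38 - 4 = 34. total_sold = 76
Final: stock = 34, total_sold = 76

Checking against threshold 8:
  After event 1: stock=11 > 8
  After event 2: stock=18 > 8
  After event 3: stock=0 <= 8 -> ALERT
  After event 4: stock=20 > 8
  After event 5: stock=10 > 8
  After event 6: stock=0 <= 8 -> ALERT
  After event 7: stock=0 <= 8 -> ALERT
  After event 8: stock=0 <= 8 -> ALERT
  After event 9: stock=37 > 8
  After event 10: stock=59 > 8
  After event 11: stock=38 > 8
  After event 12: stock=34 > 8
Alert events: [3, 6, 7, 8]. Count = 4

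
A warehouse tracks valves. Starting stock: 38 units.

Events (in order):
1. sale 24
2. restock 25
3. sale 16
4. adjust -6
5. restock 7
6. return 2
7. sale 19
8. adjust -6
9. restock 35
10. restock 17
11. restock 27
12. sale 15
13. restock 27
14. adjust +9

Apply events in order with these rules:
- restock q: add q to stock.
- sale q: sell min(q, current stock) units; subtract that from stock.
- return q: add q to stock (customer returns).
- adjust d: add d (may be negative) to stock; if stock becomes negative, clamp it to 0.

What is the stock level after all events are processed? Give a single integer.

Answer: 101

Derivation:
Processing events:
Start: stock = 38
  Event 1 (sale 24): sell min(24,38)=24. stock: 38 - 24 = 14. total_sold = 24
  Event 2 (restock 25): 14 + 25 = 39
  Event 3 (sale 16): sell min(16,39)=16. stock: 39 - 16 = 23. total_sold = 40
  Event 4 (adjust -6): 23 + -6 = 17
  Event 5 (restock 7): 17 + 7 = 24
  Event 6 (return 2): 24 + 2 = 26
  Event 7 (sale 19): sell min(19,26)=19. stock: 26 - 19 = 7. total_sold = 59
  Event 8 (adjust -6): 7 + -6 = 1
  Event 9 (restock 35): 1 + 35 = 36
  Event 10 (restock 17): 36 + 17 = 53
  Event 11 (restock 27): 53 + 27 = 80
  Event 12 (sale 15): sell min(15,80)=15. stock: 80 - 15 = 65. total_sold = 74
  Event 13 (restock 27): 65 + 27 = 92
  Event 14 (adjust +9): 92 + 9 = 101
Final: stock = 101, total_sold = 74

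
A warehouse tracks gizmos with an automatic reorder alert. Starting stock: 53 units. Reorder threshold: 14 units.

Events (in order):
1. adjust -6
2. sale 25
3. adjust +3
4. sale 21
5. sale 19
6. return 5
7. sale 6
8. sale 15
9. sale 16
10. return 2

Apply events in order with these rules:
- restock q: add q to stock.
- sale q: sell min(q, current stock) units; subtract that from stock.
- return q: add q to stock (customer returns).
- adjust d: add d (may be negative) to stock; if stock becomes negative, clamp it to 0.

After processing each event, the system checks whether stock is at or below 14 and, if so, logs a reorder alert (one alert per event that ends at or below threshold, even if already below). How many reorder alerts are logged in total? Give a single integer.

Processing events:
Start: stock = 53
  Event 1 (adjust -6): 53 + -6 = 47
  Event 2 (sale 25): sell min(25,47)=25. stock: 47 - 25 = 22. total_sold = 25
  Event 3 (adjust +3): 22 + 3 = 25
  Event 4 (sale 21): sell min(21,25)=21. stock: 25 - 21 = 4. total_sold = 46
  Event 5 (sale 19): sell min(19,4)=4. stock: 4 - 4 = 0. total_sold = 50
  Event 6 (return 5): 0 + 5 = 5
  Event 7 (sale 6): sell min(6,5)=5. stock: 5 - 5 = 0. total_sold = 55
  Event 8 (sale 15): sell min(15,0)=0. stock: 0 - 0 = 0. total_sold = 55
  Event 9 (sale 16): sell min(16,0)=0. stock: 0 - 0 = 0. total_sold = 55
  Event 10 (return 2): 0 + 2 = 2
Final: stock = 2, total_sold = 55

Checking against threshold 14:
  After event 1: stock=47 > 14
  After event 2: stock=22 > 14
  After event 3: stock=25 > 14
  After event 4: stock=4 <= 14 -> ALERT
  After event 5: stock=0 <= 14 -> ALERT
  After event 6: stock=5 <= 14 -> ALERT
  After event 7: stock=0 <= 14 -> ALERT
  After event 8: stock=0 <= 14 -> ALERT
  After event 9: stock=0 <= 14 -> ALERT
  After event 10: stock=2 <= 14 -> ALERT
Alert events: [4, 5, 6, 7, 8, 9, 10]. Count = 7

Answer: 7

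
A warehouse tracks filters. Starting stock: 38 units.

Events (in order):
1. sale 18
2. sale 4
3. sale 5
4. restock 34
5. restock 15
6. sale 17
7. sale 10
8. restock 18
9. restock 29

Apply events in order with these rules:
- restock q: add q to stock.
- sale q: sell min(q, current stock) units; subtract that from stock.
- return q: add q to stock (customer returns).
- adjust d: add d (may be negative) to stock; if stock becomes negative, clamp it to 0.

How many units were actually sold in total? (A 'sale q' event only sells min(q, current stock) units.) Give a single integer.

Processing events:
Start: stock = 38
  Event 1 (sale 18): sell min(18,38)=18. stock: 38 - 18 = 20. total_sold = 18
  Event 2 (sale 4): sell min(4,20)=4. stock: 20 - 4 = 16. total_sold = 22
  Event 3 (sale 5): sell min(5,16)=5. stock: 16 - 5 = 11. total_sold = 27
  Event 4 (restock 34): 11 + 34 = 45
  Event 5 (restock 15): 45 + 15 = 60
  Event 6 (sale 17): sell min(17,60)=17. stock: 60 - 17 = 43. total_sold = 44
  Event 7 (sale 10): sell min(10,43)=10. stock: 43 - 10 = 33. total_sold = 54
  Event 8 (restock 18): 33 + 18 = 51
  Event 9 (restock 29): 51 + 29 = 80
Final: stock = 80, total_sold = 54

Answer: 54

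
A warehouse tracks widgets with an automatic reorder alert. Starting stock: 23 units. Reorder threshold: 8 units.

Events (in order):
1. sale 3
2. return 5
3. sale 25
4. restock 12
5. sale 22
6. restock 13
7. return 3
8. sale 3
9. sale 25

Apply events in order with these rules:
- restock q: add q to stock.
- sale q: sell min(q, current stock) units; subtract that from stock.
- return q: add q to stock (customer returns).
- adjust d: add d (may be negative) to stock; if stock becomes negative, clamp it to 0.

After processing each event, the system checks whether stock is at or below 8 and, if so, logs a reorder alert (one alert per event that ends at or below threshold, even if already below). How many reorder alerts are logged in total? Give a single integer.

Answer: 3

Derivation:
Processing events:
Start: stock = 23
  Event 1 (sale 3): sell min(3,23)=3. stock: 23 - 3 = 20. total_sold = 3
  Event 2 (return 5): 20 + 5 = 25
  Event 3 (sale 25): sell min(25,25)=25. stock: 25 - 25 = 0. total_sold = 28
  Event 4 (restock 12): 0 + 12 = 12
  Event 5 (sale 22): sell min(22,12)=12. stock: 12 - 12 = 0. total_sold = 40
  Event 6 (restock 13): 0 + 13 = 13
  Event 7 (return 3): 13 + 3 = 16
  Event 8 (sale 3): sell min(3,16)=3. stock: 16 - 3 = 13. total_sold = 43
  Event 9 (sale 25): sell min(25,13)=13. stock: 13 - 13 = 0. total_sold = 56
Final: stock = 0, total_sold = 56

Checking against threshold 8:
  After event 1: stock=20 > 8
  After event 2: stock=25 > 8
  After event 3: stock=0 <= 8 -> ALERT
  After event 4: stock=12 > 8
  After event 5: stock=0 <= 8 -> ALERT
  After event 6: stock=13 > 8
  After event 7: stock=16 > 8
  After event 8: stock=13 > 8
  After event 9: stock=0 <= 8 -> ALERT
Alert events: [3, 5, 9]. Count = 3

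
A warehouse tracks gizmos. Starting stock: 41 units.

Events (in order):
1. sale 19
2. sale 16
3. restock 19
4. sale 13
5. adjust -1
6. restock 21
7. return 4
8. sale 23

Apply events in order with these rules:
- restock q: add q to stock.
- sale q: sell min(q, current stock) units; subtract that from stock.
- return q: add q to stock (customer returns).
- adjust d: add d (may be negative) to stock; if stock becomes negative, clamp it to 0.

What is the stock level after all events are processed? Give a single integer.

Processing events:
Start: stock = 41
  Event 1 (sale 19): sell min(19,41)=19. stock: 41 - 19 = 22. total_sold = 19
  Event 2 (sale 16): sell min(16,22)=16. stock: 22 - 16 = 6. total_sold = 35
  Event 3 (restock 19): 6 + 19 = 25
  Event 4 (sale 13): sell min(13,25)=13. stock: 25 - 13 = 12. total_sold = 48
  Event 5 (adjust -1): 12 + -1 = 11
  Event 6 (restock 21): 11 + 21 = 32
  Event 7 (return 4): 32 + 4 = 36
  Event 8 (sale 23): sell min(23,36)=23. stock: 36 - 23 = 13. total_sold = 71
Final: stock = 13, total_sold = 71

Answer: 13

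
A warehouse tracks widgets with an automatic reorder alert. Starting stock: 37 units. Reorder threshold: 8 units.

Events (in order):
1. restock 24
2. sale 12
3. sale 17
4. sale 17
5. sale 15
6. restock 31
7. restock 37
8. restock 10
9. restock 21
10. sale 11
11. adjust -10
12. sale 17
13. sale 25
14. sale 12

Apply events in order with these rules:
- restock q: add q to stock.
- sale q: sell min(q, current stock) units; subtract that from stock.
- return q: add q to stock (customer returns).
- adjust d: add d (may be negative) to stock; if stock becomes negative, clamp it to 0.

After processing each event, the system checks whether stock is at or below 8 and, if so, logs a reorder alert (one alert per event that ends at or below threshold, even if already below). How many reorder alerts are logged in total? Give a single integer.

Processing events:
Start: stock = 37
  Event 1 (restock 24): 37 + 24 = 61
  Event 2 (sale 12): sell min(12,61)=12. stock: 61 - 12 = 49. total_sold = 12
  Event 3 (sale 17): sell min(17,49)=17. stock: 49 - 17 = 32. total_sold = 29
  Event 4 (sale 17): sell min(17,32)=17. stock: 32 - 17 = 15. total_sold = 46
  Event 5 (sale 15): sell min(15,15)=15. stock: 15 - 15 = 0. total_sold = 61
  Event 6 (restock 31): 0 + 31 = 31
  Event 7 (restock 37): 31 + 37 = 68
  Event 8 (restock 10): 68 + 10 = 78
  Event 9 (restock 21): 78 + 21 = 99
  Event 10 (sale 11): sell min(11,99)=11. stock: 99 - 11 = 88. total_sold = 72
  Event 11 (adjust -10): 88 + -10 = 78
  Event 12 (sale 17): sell min(17,78)=17. stock: 78 - 17 = 61. total_sold = 89
  Event 13 (sale 25): sell min(25,61)=25. stock: 61 - 25 = 36. total_sold = 114
  Event 14 (sale 12): sell min(12,36)=12. stock: 36 - 12 = 24. total_sold = 126
Final: stock = 24, total_sold = 126

Checking against threshold 8:
  After event 1: stock=61 > 8
  After event 2: stock=49 > 8
  After event 3: stock=32 > 8
  After event 4: stock=15 > 8
  After event 5: stock=0 <= 8 -> ALERT
  After event 6: stock=31 > 8
  After event 7: stock=68 > 8
  After event 8: stock=78 > 8
  After event 9: stock=99 > 8
  After event 10: stock=88 > 8
  After event 11: stock=78 > 8
  After event 12: stock=61 > 8
  After event 13: stock=36 > 8
  After event 14: stock=24 > 8
Alert events: [5]. Count = 1

Answer: 1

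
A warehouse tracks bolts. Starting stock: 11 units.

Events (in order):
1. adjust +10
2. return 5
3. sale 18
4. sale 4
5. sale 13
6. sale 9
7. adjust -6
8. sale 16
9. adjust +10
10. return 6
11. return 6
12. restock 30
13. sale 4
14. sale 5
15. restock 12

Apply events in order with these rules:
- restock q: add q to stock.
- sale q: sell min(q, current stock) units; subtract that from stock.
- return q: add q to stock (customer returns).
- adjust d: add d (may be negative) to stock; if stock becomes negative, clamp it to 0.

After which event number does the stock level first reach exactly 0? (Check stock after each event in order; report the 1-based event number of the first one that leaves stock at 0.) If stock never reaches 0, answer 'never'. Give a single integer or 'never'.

Answer: 5

Derivation:
Processing events:
Start: stock = 11
  Event 1 (adjust +10): 11 + 10 = 21
  Event 2 (return 5): 21 + 5 = 26
  Event 3 (sale 18): sell min(18,26)=18. stock: 26 - 18 = 8. total_sold = 18
  Event 4 (sale 4): sell min(4,8)=4. stock: 8 - 4 = 4. total_sold = 22
  Event 5 (sale 13): sell min(13,4)=4. stock: 4 - 4 = 0. total_sold = 26
  Event 6 (sale 9): sell min(9,0)=0. stock: 0 - 0 = 0. total_sold = 26
  Event 7 (adjust -6): 0 + -6 = 0 (clamped to 0)
  Event 8 (sale 16): sell min(16,0)=0. stock: 0 - 0 = 0. total_sold = 26
  Event 9 (adjust +10): 0 + 10 = 10
  Event 10 (return 6): 10 + 6 = 16
  Event 11 (return 6): 16 + 6 = 22
  Event 12 (restock 30): 22 + 30 = 52
  Event 13 (sale 4): sell min(4,52)=4. stock: 52 - 4 = 48. total_sold = 30
  Event 14 (sale 5): sell min(5,48)=5. stock: 48 - 5 = 43. total_sold = 35
  Event 15 (restock 12): 43 + 12 = 55
Final: stock = 55, total_sold = 35

First zero at event 5.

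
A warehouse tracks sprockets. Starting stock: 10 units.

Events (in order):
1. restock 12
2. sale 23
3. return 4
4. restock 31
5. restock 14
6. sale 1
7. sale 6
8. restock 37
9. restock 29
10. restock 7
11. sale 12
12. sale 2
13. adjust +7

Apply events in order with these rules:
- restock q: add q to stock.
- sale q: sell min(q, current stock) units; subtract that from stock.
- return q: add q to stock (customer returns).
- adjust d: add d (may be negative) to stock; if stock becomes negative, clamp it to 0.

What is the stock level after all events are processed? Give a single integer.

Processing events:
Start: stock = 10
  Event 1 (restock 12): 10 + 12 = 22
  Event 2 (sale 23): sell min(23,22)=22. stock: 22 - 22 = 0. total_sold = 22
  Event 3 (return 4): 0 + 4 = 4
  Event 4 (restock 31): 4 + 31 = 35
  Event 5 (restock 14): 35 + 14 = 49
  Event 6 (sale 1): sell min(1,49)=1. stock: 49 - 1 = 48. total_sold = 23
  Event 7 (sale 6): sell min(6,48)=6. stock: 48 - 6 = 42. total_sold = 29
  Event 8 (restock 37): 42 + 37 = 79
  Event 9 (restock 29): 79 + 29 = 108
  Event 10 (restock 7): 108 + 7 = 115
  Event 11 (sale 12): sell min(12,115)=12. stock: 115 - 12 = 103. total_sold = 41
  Event 12 (sale 2): sell min(2,103)=2. stock: 103 - 2 = 101. total_sold = 43
  Event 13 (adjust +7): 101 + 7 = 108
Final: stock = 108, total_sold = 43

Answer: 108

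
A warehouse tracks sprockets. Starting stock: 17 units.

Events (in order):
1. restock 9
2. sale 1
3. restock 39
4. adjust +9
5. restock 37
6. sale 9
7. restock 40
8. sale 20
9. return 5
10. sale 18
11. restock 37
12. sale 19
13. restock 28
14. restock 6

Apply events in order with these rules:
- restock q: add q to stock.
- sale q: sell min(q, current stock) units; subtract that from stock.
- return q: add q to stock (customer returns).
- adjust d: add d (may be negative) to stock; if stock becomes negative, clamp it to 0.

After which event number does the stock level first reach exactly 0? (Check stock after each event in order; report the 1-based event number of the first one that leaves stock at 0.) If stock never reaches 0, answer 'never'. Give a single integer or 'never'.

Processing events:
Start: stock = 17
  Event 1 (restock 9): 17 + 9 = 26
  Event 2 (sale 1): sell min(1,26)=1. stock: 26 - 1 = 25. total_sold = 1
  Event 3 (restock 39): 25 + 39 = 64
  Event 4 (adjust +9): 64 + 9 = 73
  Event 5 (restock 37): 73 + 37 = 110
  Event 6 (sale 9): sell min(9,110)=9. stock: 110 - 9 = 101. total_sold = 10
  Event 7 (restock 40): 101 + 40 = 141
  Event 8 (sale 20): sell min(20,141)=20. stock: 141 - 20 = 121. total_sold = 30
  Event 9 (return 5): 121 + 5 = 126
  Event 10 (sale 18): sell min(18,126)=18. stock: 126 - 18 = 108. total_sold = 48
  Event 11 (restock 37): 108 + 37 = 145
  Event 12 (sale 19): sell min(19,145)=19. stock: 145 - 19 = 126. total_sold = 67
  Event 13 (restock 28): 126 + 28 = 154
  Event 14 (restock 6): 154 + 6 = 160
Final: stock = 160, total_sold = 67

Stock never reaches 0.

Answer: never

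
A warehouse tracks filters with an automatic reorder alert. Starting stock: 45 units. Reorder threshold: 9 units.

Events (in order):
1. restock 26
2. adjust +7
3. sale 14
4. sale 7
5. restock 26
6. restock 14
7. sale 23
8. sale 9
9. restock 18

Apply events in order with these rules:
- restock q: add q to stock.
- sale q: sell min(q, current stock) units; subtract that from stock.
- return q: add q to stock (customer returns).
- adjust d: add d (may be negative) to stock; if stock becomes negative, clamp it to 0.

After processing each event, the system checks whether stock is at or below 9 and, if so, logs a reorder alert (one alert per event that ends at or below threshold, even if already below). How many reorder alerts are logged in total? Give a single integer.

Processing events:
Start: stock = 45
  Event 1 (restock 26): 45 + 26 = 71
  Event 2 (adjust +7): 71 + 7 = 78
  Event 3 (sale 14): sell min(14,78)=14. stock: 78 - 14 = 64. total_sold = 14
  Event 4 (sale 7): sell min(7,64)=7. stock: 64 - 7 = 57. total_sold = 21
  Event 5 (restock 26): 57 + 26 = 83
  Event 6 (restock 14): 83 + 14 = 97
  Event 7 (sale 23): sell min(23,97)=23. stock: 97 - 23 = 74. total_sold = 44
  Event 8 (sale 9): sell min(9,74)=9. stock: 74 - 9 = 65. total_sold = 53
  Event 9 (restock 18): 65 + 18 = 83
Final: stock = 83, total_sold = 53

Checking against threshold 9:
  After event 1: stock=71 > 9
  After event 2: stock=78 > 9
  After event 3: stock=64 > 9
  After event 4: stock=57 > 9
  After event 5: stock=83 > 9
  After event 6: stock=97 > 9
  After event 7: stock=74 > 9
  After event 8: stock=65 > 9
  After event 9: stock=83 > 9
Alert events: []. Count = 0

Answer: 0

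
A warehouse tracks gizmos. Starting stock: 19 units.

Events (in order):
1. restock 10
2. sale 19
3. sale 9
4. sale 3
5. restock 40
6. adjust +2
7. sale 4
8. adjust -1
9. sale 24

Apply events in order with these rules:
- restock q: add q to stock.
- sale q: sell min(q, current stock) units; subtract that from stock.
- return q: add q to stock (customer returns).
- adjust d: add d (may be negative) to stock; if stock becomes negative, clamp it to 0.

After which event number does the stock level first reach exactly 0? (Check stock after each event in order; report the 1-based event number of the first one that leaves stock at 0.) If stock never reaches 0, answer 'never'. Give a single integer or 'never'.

Answer: 4

Derivation:
Processing events:
Start: stock = 19
  Event 1 (restock 10): 19 + 10 = 29
  Event 2 (sale 19): sell min(19,29)=19. stock: 29 - 19 = 10. total_sold = 19
  Event 3 (sale 9): sell min(9,10)=9. stock: 10 - 9 = 1. total_sold = 28
  Event 4 (sale 3): sell min(3,1)=1. stock: 1 - 1 = 0. total_sold = 29
  Event 5 (restock 40): 0 + 40 = 40
  Event 6 (adjust +2): 40 + 2 = 42
  Event 7 (sale 4): sell min(4,42)=4. stock: 42 - 4 = 38. total_sold = 33
  Event 8 (adjust -1): 38 + -1 = 37
  Event 9 (sale 24): sell min(24,37)=24. stock: 37 - 24 = 13. total_sold = 57
Final: stock = 13, total_sold = 57

First zero at event 4.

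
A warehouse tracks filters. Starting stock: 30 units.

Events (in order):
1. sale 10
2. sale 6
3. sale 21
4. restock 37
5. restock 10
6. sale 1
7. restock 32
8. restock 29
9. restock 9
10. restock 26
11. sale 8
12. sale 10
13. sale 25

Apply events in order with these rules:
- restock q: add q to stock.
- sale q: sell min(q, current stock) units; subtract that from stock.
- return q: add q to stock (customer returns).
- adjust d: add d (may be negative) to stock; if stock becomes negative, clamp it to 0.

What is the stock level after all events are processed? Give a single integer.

Answer: 99

Derivation:
Processing events:
Start: stock = 30
  Event 1 (sale 10): sell min(10,30)=10. stock: 30 - 10 = 20. total_sold = 10
  Event 2 (sale 6): sell min(6,20)=6. stock: 20 - 6 = 14. total_sold = 16
  Event 3 (sale 21): sell min(21,14)=14. stock: 14 - 14 = 0. total_sold = 30
  Event 4 (restock 37): 0 + 37 = 37
  Event 5 (restock 10): 37 + 10 = 47
  Event 6 (sale 1): sell min(1,47)=1. stock: 47 - 1 = 46. total_sold = 31
  Event 7 (restock 32): 46 + 32 = 78
  Event 8 (restock 29): 78 + 29 = 107
  Event 9 (restock 9): 107 + 9 = 116
  Event 10 (restock 26): 116 + 26 = 142
  Event 11 (sale 8): sell min(8,142)=8. stock: 142 - 8 = 134. total_sold = 39
  Event 12 (sale 10): sell min(10,134)=10. stock: 134 - 10 = 124. total_sold = 49
  Event 13 (sale 25): sell min(25,124)=25. stock: 124 - 25 = 99. total_sold = 74
Final: stock = 99, total_sold = 74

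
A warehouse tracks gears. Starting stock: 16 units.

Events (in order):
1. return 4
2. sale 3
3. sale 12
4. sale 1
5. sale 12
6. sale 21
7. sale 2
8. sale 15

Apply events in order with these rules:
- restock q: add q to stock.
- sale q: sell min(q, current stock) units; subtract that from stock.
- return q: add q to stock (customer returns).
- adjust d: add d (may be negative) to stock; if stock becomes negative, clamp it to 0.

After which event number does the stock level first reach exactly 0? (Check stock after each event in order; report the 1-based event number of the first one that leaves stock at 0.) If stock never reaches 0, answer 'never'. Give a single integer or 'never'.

Answer: 5

Derivation:
Processing events:
Start: stock = 16
  Event 1 (return 4): 16 + 4 = 20
  Event 2 (sale 3): sell min(3,20)=3. stock: 20 - 3 = 17. total_sold = 3
  Event 3 (sale 12): sell min(12,17)=12. stock: 17 - 12 = 5. total_sold = 15
  Event 4 (sale 1): sell min(1,5)=1. stock: 5 - 1 = 4. total_sold = 16
  Event 5 (sale 12): sell min(12,4)=4. stock: 4 - 4 = 0. total_sold = 20
  Event 6 (sale 21): sell min(21,0)=0. stock: 0 - 0 = 0. total_sold = 20
  Event 7 (sale 2): sell min(2,0)=0. stock: 0 - 0 = 0. total_sold = 20
  Event 8 (sale 15): sell min(15,0)=0. stock: 0 - 0 = 0. total_sold = 20
Final: stock = 0, total_sold = 20

First zero at event 5.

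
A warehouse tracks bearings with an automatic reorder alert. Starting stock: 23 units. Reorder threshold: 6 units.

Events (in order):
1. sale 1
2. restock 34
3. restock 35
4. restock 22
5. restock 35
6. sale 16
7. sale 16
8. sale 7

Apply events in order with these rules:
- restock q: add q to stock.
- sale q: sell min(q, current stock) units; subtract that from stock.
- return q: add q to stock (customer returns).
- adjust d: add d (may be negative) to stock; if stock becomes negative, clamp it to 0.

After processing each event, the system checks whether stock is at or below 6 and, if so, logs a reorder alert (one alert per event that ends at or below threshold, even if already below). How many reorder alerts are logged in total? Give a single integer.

Answer: 0

Derivation:
Processing events:
Start: stock = 23
  Event 1 (sale 1): sell min(1,23)=1. stock: 23 - 1 = 22. total_sold = 1
  Event 2 (restock 34): 22 + 34 = 56
  Event 3 (restock 35): 56 + 35 = 91
  Event 4 (restock 22): 91 + 22 = 113
  Event 5 (restock 35): 113 + 35 = 148
  Event 6 (sale 16): sell min(16,148)=16. stock: 148 - 16 = 132. total_sold = 17
  Event 7 (sale 16): sell min(16,132)=16. stock: 132 - 16 = 116. total_sold = 33
  Event 8 (sale 7): sell min(7,116)=7. stock: 116 - 7 = 109. total_sold = 40
Final: stock = 109, total_sold = 40

Checking against threshold 6:
  After event 1: stock=22 > 6
  After event 2: stock=56 > 6
  After event 3: stock=91 > 6
  After event 4: stock=113 > 6
  After event 5: stock=148 > 6
  After event 6: stock=132 > 6
  After event 7: stock=116 > 6
  After event 8: stock=109 > 6
Alert events: []. Count = 0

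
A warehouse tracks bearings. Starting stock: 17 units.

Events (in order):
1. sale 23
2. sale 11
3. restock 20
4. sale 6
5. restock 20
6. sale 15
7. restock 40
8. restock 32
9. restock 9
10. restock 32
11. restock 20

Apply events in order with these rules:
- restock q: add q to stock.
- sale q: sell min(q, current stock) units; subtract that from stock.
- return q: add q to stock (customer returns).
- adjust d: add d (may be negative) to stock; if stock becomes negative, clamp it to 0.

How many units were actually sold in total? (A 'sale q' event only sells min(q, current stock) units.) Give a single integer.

Processing events:
Start: stock = 17
  Event 1 (sale 23): sell min(23,17)=17. stock: 17 - 17 = 0. total_sold = 17
  Event 2 (sale 11): sell min(11,0)=0. stock: 0 - 0 = 0. total_sold = 17
  Event 3 (restock 20): 0 + 20 = 20
  Event 4 (sale 6): sell min(6,20)=6. stock: 20 - 6 = 14. total_sold = 23
  Event 5 (restock 20): 14 + 20 = 34
  Event 6 (sale 15): sell min(15,34)=15. stock: 34 - 15 = 19. total_sold = 38
  Event 7 (restock 40): 19 + 40 = 59
  Event 8 (restock 32): 59 + 32 = 91
  Event 9 (restock 9): 91 + 9 = 100
  Event 10 (restock 32): 100 + 32 = 132
  Event 11 (restock 20): 132 + 20 = 152
Final: stock = 152, total_sold = 38

Answer: 38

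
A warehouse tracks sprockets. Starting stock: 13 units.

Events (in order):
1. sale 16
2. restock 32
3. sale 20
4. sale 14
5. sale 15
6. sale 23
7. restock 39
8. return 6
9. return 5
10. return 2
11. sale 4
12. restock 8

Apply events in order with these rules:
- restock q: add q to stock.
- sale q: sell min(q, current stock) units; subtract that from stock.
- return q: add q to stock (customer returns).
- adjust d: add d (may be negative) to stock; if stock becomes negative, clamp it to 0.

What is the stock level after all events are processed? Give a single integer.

Processing events:
Start: stock = 13
  Event 1 (sale 16): sell min(16,13)=13. stock: 13 - 13 = 0. total_sold = 13
  Event 2 (restock 32): 0 + 32 = 32
  Event 3 (sale 20): sell min(20,32)=20. stock: 32 - 20 = 12. total_sold = 33
  Event 4 (sale 14): sell min(14,12)=12. stock: 12 - 12 = 0. total_sold = 45
  Event 5 (sale 15): sell min(15,0)=0. stock: 0 - 0 = 0. total_sold = 45
  Event 6 (sale 23): sell min(23,0)=0. stock: 0 - 0 = 0. total_sold = 45
  Event 7 (restock 39): 0 + 39 = 39
  Event 8 (return 6): 39 + 6 = 45
  Event 9 (return 5): 45 + 5 = 50
  Event 10 (return 2): 50 + 2 = 52
  Event 11 (sale 4): sell min(4,52)=4. stock: 52 - 4 = 48. total_sold = 49
  Event 12 (restock 8): 48 + 8 = 56
Final: stock = 56, total_sold = 49

Answer: 56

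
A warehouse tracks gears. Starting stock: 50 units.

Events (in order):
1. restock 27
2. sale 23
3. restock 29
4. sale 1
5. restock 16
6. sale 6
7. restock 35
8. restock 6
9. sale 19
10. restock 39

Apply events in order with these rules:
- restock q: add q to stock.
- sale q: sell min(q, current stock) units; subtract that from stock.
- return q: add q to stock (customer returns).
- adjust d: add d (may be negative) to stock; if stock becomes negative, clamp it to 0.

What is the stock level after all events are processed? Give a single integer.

Answer: 153

Derivation:
Processing events:
Start: stock = 50
  Event 1 (restock 27): 50 + 27 = 77
  Event 2 (sale 23): sell min(23,77)=23. stock: 77 - 23 = 54. total_sold = 23
  Event 3 (restock 29): 54 + 29 = 83
  Event 4 (sale 1): sell min(1,83)=1. stock: 83 - 1 = 82. total_sold = 24
  Event 5 (restock 16): 82 + 16 = 98
  Event 6 (sale 6): sell min(6,98)=6. stock: 98 - 6 = 92. total_sold = 30
  Event 7 (restock 35): 92 + 35 = 127
  Event 8 (restock 6): 127 + 6 = 133
  Event 9 (sale 19): sell min(19,133)=19. stock: 133 - 19 = 114. total_sold = 49
  Event 10 (restock 39): 114 + 39 = 153
Final: stock = 153, total_sold = 49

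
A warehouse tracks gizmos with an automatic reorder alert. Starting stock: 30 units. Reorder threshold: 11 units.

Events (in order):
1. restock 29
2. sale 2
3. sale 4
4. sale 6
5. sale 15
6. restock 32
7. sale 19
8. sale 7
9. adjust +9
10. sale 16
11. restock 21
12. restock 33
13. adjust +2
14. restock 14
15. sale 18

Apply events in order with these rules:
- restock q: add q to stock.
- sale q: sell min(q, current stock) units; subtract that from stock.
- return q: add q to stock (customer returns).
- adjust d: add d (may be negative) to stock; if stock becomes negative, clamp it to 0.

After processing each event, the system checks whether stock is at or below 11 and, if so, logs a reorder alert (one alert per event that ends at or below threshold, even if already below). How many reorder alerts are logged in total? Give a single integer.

Answer: 0

Derivation:
Processing events:
Start: stock = 30
  Event 1 (restock 29): 30 + 29 = 59
  Event 2 (sale 2): sell min(2,59)=2. stock: 59 - 2 = 57. total_sold = 2
  Event 3 (sale 4): sell min(4,57)=4. stock: 57 - 4 = 53. total_sold = 6
  Event 4 (sale 6): sell min(6,53)=6. stock: 53 - 6 = 47. total_sold = 12
  Event 5 (sale 15): sell min(15,47)=15. stock: 47 - 15 = 32. total_sold = 27
  Event 6 (restock 32): 32 + 32 = 64
  Event 7 (sale 19): sell min(19,64)=19. stock: 64 - 19 = 45. total_sold = 46
  Event 8 (sale 7): sell min(7,45)=7. stock: 45 - 7 = 38. total_sold = 53
  Event 9 (adjust +9): 38 + 9 = 47
  Event 10 (sale 16): sell min(16,47)=16. stock: 47 - 16 = 31. total_sold = 69
  Event 11 (restock 21): 31 + 21 = 52
  Event 12 (restock 33): 52 + 33 = 85
  Event 13 (adjust +2): 85 + 2 = 87
  Event 14 (restock 14): 87 + 14 = 101
  Event 15 (sale 18): sell min(18,101)=18. stock: 101 - 18 = 83. total_sold = 87
Final: stock = 83, total_sold = 87

Checking against threshold 11:
  After event 1: stock=59 > 11
  After event 2: stock=57 > 11
  After event 3: stock=53 > 11
  After event 4: stock=47 > 11
  After event 5: stock=32 > 11
  After event 6: stock=64 > 11
  After event 7: stock=45 > 11
  After event 8: stock=38 > 11
  After event 9: stock=47 > 11
  After event 10: stock=31 > 11
  After event 11: stock=52 > 11
  After event 12: stock=85 > 11
  After event 13: stock=87 > 11
  After event 14: stock=101 > 11
  After event 15: stock=83 > 11
Alert events: []. Count = 0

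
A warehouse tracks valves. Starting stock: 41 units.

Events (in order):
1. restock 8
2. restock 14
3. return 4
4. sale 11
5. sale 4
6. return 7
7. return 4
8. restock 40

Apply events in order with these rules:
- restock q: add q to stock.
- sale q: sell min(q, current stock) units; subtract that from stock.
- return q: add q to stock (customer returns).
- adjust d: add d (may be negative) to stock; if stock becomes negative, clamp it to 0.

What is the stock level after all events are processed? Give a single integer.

Processing events:
Start: stock = 41
  Event 1 (restock 8): 41 + 8 = 49
  Event 2 (restock 14): 49 + 14 = 63
  Event 3 (return 4): 63 + 4 = 67
  Event 4 (sale 11): sell min(11,67)=11. stock: 67 - 11 = 56. total_sold = 11
  Event 5 (sale 4): sell min(4,56)=4. stock: 56 - 4 = 52. total_sold = 15
  Event 6 (return 7): 52 + 7 = 59
  Event 7 (return 4): 59 + 4 = 63
  Event 8 (restock 40): 63 + 40 = 103
Final: stock = 103, total_sold = 15

Answer: 103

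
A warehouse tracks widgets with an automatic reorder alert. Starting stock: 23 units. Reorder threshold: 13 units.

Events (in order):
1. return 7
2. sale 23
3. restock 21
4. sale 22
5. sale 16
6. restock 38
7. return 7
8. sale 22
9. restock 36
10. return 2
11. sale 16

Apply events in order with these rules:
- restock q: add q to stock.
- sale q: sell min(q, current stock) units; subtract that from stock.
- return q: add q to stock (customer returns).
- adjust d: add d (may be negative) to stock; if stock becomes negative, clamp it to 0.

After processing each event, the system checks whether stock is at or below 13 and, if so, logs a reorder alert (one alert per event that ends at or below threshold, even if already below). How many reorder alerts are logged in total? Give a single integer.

Processing events:
Start: stock = 23
  Event 1 (return 7): 23 + 7 = 30
  Event 2 (sale 23): sell min(23,30)=23. stock: 30 - 23 = 7. total_sold = 23
  Event 3 (restock 21): 7 + 21 = 28
  Event 4 (sale 22): sell min(22,28)=22. stock: 28 - 22 = 6. total_sold = 45
  Event 5 (sale 16): sell min(16,6)=6. stock: 6 - 6 = 0. total_sold = 51
  Event 6 (restock 38): 0 + 38 = 38
  Event 7 (return 7): 38 + 7 = 45
  Event 8 (sale 22): sell min(22,45)=22. stock: 45 - 22 = 23. total_sold = 73
  Event 9 (restock 36): 23 + 36 = 59
  Event 10 (return 2): 59 + 2 = 61
  Event 11 (sale 16): sell min(16,61)=16. stock: 61 - 16 = 45. total_sold = 89
Final: stock = 45, total_sold = 89

Checking against threshold 13:
  After event 1: stock=30 > 13
  After event 2: stock=7 <= 13 -> ALERT
  After event 3: stock=28 > 13
  After event 4: stock=6 <= 13 -> ALERT
  After event 5: stock=0 <= 13 -> ALERT
  After event 6: stock=38 > 13
  After event 7: stock=45 > 13
  After event 8: stock=23 > 13
  After event 9: stock=59 > 13
  After event 10: stock=61 > 13
  After event 11: stock=45 > 13
Alert events: [2, 4, 5]. Count = 3

Answer: 3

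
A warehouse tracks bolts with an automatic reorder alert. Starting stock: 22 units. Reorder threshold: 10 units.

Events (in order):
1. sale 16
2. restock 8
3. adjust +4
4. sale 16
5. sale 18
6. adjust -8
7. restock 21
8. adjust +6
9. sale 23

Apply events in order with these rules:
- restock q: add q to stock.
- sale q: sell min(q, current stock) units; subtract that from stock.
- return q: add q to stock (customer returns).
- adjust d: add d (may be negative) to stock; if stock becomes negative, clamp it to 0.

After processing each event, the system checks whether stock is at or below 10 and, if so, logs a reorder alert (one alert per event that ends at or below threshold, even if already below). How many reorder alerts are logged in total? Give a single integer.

Answer: 5

Derivation:
Processing events:
Start: stock = 22
  Event 1 (sale 16): sell min(16,22)=16. stock: 22 - 16 = 6. total_sold = 16
  Event 2 (restock 8): 6 + 8 = 14
  Event 3 (adjust +4): 14 + 4 = 18
  Event 4 (sale 16): sell min(16,18)=16. stock: 18 - 16 = 2. total_sold = 32
  Event 5 (sale 18): sell min(18,2)=2. stock: 2 - 2 = 0. total_sold = 34
  Event 6 (adjust -8): 0 + -8 = 0 (clamped to 0)
  Event 7 (restock 21): 0 + 21 = 21
  Event 8 (adjust +6): 21 + 6 = 27
  Event 9 (sale 23): sell min(23,27)=23. stock: 27 - 23 = 4. total_sold = 57
Final: stock = 4, total_sold = 57

Checking against threshold 10:
  After event 1: stock=6 <= 10 -> ALERT
  After event 2: stock=14 > 10
  After event 3: stock=18 > 10
  After event 4: stock=2 <= 10 -> ALERT
  After event 5: stock=0 <= 10 -> ALERT
  After event 6: stock=0 <= 10 -> ALERT
  After event 7: stock=21 > 10
  After event 8: stock=27 > 10
  After event 9: stock=4 <= 10 -> ALERT
Alert events: [1, 4, 5, 6, 9]. Count = 5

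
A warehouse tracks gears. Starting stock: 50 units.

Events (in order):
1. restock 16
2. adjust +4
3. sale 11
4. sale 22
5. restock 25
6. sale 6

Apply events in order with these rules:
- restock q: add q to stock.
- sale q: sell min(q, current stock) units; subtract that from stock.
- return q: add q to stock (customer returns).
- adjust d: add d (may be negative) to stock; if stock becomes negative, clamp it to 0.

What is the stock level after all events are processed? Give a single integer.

Processing events:
Start: stock = 50
  Event 1 (restock 16): 50 + 16 = 66
  Event 2 (adjust +4): 66 + 4 = 70
  Event 3 (sale 11): sell min(11,70)=11. stock: 70 - 11 = 59. total_sold = 11
  Event 4 (sale 22): sell min(22,59)=22. stock: 59 - 22 = 37. total_sold = 33
  Event 5 (restock 25): 37 + 25 = 62
  Event 6 (sale 6): sell min(6,62)=6. stock: 62 - 6 = 56. total_sold = 39
Final: stock = 56, total_sold = 39

Answer: 56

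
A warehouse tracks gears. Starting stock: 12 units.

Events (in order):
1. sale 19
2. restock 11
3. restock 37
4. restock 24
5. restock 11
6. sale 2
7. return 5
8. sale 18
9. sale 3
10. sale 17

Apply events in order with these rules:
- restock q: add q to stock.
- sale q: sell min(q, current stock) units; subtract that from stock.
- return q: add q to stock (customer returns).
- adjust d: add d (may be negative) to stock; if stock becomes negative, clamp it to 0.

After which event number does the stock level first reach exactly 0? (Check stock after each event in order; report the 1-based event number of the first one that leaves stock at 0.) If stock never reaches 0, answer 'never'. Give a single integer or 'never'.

Answer: 1

Derivation:
Processing events:
Start: stock = 12
  Event 1 (sale 19): sell min(19,12)=12. stock: 12 - 12 = 0. total_sold = 12
  Event 2 (restock 11): 0 + 11 = 11
  Event 3 (restock 37): 11 + 37 = 48
  Event 4 (restock 24): 48 + 24 = 72
  Event 5 (restock 11): 72 + 11 = 83
  Event 6 (sale 2): sell min(2,83)=2. stock: 83 - 2 = 81. total_sold = 14
  Event 7 (return 5): 81 + 5 = 86
  Event 8 (sale 18): sell min(18,86)=18. stock: 86 - 18 = 68. total_sold = 32
  Event 9 (sale 3): sell min(3,68)=3. stock: 68 - 3 = 65. total_sold = 35
  Event 10 (sale 17): sell min(17,65)=17. stock: 65 - 17 = 48. total_sold = 52
Final: stock = 48, total_sold = 52

First zero at event 1.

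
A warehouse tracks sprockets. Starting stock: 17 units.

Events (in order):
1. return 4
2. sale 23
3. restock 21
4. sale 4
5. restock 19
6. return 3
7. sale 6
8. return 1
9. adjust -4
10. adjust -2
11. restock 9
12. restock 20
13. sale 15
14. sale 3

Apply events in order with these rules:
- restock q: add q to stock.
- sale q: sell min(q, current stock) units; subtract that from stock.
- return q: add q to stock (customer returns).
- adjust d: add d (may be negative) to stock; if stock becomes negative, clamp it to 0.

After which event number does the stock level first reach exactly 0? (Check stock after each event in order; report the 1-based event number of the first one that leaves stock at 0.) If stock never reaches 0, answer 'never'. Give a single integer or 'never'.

Processing events:
Start: stock = 17
  Event 1 (return 4): 17 + 4 = 21
  Event 2 (sale 23): sell min(23,21)=21. stock: 21 - 21 = 0. total_sold = 21
  Event 3 (restock 21): 0 + 21 = 21
  Event 4 (sale 4): sell min(4,21)=4. stock: 21 - 4 = 17. total_sold = 25
  Event 5 (restock 19): 17 + 19 = 36
  Event 6 (return 3): 36 + 3 = 39
  Event 7 (sale 6): sell min(6,39)=6. stock: 39 - 6 = 33. total_sold = 31
  Event 8 (return 1): 33 + 1 = 34
  Event 9 (adjust -4): 34 + -4 = 30
  Event 10 (adjust -2): 30 + -2 = 28
  Event 11 (restock 9): 28 + 9 = 37
  Event 12 (restock 20): 37 + 20 = 57
  Event 13 (sale 15): sell min(15,57)=15. stock: 57 - 15 = 42. total_sold = 46
  Event 14 (sale 3): sell min(3,42)=3. stock: 42 - 3 = 39. total_sold = 49
Final: stock = 39, total_sold = 49

First zero at event 2.

Answer: 2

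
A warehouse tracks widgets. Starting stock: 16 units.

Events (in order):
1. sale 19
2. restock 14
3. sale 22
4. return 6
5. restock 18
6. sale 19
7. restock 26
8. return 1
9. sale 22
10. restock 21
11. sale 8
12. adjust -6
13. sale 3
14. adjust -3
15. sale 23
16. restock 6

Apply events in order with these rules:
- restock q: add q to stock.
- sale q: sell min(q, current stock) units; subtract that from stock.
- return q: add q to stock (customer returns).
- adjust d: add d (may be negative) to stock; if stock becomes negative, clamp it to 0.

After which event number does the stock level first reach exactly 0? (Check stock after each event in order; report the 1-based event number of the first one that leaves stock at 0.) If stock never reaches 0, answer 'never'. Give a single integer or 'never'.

Answer: 1

Derivation:
Processing events:
Start: stock = 16
  Event 1 (sale 19): sell min(19,16)=16. stock: 16 - 16 = 0. total_sold = 16
  Event 2 (restock 14): 0 + 14 = 14
  Event 3 (sale 22): sell min(22,14)=14. stock: 14 - 14 = 0. total_sold = 30
  Event 4 (return 6): 0 + 6 = 6
  Event 5 (restock 18): 6 + 18 = 24
  Event 6 (sale 19): sell min(19,24)=19. stock: 24 - 19 = 5. total_sold = 49
  Event 7 (restock 26): 5 + 26 = 31
  Event 8 (return 1): 31 + 1 = 32
  Event 9 (sale 22): sell min(22,32)=22. stock: 32 - 22 = 10. total_sold = 71
  Event 10 (restock 21): 10 + 21 = 31
  Event 11 (sale 8): sell min(8,31)=8. stock: 31 - 8 = 23. total_sold = 79
  Event 12 (adjust -6): 23 + -6 = 17
  Event 13 (sale 3): sell min(3,17)=3. stock: 17 - 3 = 14. total_sold = 82
  Event 14 (adjust -3): 14 + -3 = 11
  Event 15 (sale 23): sell min(23,11)=11. stock: 11 - 11 = 0. total_sold = 93
  Event 16 (restock 6): 0 + 6 = 6
Final: stock = 6, total_sold = 93

First zero at event 1.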